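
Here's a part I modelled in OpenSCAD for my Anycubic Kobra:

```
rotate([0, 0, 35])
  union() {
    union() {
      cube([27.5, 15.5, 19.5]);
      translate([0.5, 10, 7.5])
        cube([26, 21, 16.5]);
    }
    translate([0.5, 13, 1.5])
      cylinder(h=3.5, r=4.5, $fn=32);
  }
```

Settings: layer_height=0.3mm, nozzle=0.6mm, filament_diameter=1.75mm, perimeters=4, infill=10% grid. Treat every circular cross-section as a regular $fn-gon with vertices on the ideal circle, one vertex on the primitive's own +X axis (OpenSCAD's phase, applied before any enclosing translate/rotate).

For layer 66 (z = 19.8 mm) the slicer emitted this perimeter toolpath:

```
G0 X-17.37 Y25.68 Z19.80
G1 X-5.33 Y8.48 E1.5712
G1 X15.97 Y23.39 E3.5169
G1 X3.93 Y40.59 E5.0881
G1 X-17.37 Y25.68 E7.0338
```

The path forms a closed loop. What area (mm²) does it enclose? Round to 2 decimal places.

545.88 mm²

Apply the shoelace formula to the sequence of (X, Y) vertices; enclosed area = 545.88 mm².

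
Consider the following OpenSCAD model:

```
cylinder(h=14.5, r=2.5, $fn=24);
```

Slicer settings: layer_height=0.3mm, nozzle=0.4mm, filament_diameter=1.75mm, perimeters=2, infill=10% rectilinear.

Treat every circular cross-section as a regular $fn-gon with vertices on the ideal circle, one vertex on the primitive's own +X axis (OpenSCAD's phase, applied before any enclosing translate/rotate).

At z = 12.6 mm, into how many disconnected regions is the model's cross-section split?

1

At z = 12.6 mm: the r=2.5 cylinder gives a regular 24-gon of circumradius 2.5 (constant along its height). The result has 1 disconnected region.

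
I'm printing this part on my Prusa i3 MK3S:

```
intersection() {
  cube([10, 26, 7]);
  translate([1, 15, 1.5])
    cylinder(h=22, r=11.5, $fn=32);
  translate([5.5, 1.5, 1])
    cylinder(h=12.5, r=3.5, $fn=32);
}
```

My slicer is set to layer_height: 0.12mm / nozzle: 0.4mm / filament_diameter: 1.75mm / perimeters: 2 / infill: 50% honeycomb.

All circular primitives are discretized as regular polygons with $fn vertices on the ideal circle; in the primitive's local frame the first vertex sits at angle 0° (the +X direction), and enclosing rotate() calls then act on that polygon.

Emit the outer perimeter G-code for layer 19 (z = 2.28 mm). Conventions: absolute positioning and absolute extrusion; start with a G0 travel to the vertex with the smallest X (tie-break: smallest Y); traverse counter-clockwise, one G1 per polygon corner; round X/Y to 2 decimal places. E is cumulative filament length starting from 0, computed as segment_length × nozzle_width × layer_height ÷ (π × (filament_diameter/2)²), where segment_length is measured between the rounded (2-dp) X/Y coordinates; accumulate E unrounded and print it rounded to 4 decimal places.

G0 X2.78 Y3.68 Z2.28
G1 X3.24 Y3.72 E0.0092
G1 X5.40 Y4.38 E0.0543
G1 X6.35 Y4.88 E0.0757
G1 X6.18 Y4.93 E0.0792
G1 X5.50 Y5.00 E0.0929
G1 X4.82 Y4.93 E0.1065
G1 X4.16 Y4.73 E0.1203
G1 X3.56 Y4.41 E0.1339
G1 X3.03 Y3.97 E0.1476
G1 X2.78 Y3.68 E0.1553

At z = 2.28 mm: the 10×26 cube contributes its full rectangle; the r=11.5 cylinder at (1, 15) gives a regular 32-gon of circumradius 11.5 (constant along its height); the cylinder at (5.5, 1.5): section is a regular 32-gon, circumradius r=3.5; Keeping only the common overlap: the r=11.5 cylinder at (1, 15) partially overlaps the 10×26 cube; clipping to the common part keeps 203.98 mm²; the r=3.5 cylinder at (5.5, 1.5) partially overlaps the running intersection; clipping to the common part keeps 1.86 mm² — 1 connected region. The outline is a single polygon with 10 vertices. Extrusion per mm of travel: 0.4 × 0.12 / (π × 0.875²) = 0.019956. Accumulating E over each segment gives final E = 0.1553.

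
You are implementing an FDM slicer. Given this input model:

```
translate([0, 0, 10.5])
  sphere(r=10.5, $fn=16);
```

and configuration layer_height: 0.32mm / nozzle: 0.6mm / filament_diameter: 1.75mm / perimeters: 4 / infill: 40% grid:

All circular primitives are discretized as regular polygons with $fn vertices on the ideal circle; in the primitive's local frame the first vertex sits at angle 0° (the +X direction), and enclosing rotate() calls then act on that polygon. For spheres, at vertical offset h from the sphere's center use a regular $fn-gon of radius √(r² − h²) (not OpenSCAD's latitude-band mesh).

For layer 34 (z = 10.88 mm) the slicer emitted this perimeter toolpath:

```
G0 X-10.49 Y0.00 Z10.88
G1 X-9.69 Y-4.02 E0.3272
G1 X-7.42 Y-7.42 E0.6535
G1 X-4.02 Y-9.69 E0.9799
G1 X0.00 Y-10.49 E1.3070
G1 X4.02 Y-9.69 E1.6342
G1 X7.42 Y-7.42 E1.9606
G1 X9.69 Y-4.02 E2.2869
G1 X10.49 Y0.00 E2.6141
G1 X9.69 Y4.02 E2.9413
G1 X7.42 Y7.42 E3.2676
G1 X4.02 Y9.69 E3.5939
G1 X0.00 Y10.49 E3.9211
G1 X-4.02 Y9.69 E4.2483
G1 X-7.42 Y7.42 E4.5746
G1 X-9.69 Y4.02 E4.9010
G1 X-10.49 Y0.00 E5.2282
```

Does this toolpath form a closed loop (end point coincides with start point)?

yes

Start point (G0): (-10.49, 0.00). End point (last G1): the path returns to the start — closed.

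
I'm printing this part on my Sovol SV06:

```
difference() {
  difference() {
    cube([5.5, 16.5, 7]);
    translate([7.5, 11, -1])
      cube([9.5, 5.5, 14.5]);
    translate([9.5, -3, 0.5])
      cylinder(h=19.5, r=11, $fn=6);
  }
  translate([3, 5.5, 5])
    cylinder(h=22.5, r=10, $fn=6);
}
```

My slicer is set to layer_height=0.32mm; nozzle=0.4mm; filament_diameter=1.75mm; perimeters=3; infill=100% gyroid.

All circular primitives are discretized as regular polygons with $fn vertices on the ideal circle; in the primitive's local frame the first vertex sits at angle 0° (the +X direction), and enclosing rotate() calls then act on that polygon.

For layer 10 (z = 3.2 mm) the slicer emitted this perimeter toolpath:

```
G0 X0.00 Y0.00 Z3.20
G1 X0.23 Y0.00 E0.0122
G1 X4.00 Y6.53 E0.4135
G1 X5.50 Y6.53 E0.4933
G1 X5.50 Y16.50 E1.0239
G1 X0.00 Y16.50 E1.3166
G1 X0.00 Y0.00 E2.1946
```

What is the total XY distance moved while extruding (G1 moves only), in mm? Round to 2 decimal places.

41.24 mm

Sum the Euclidean lengths of each G1 segment: total = 41.24 mm.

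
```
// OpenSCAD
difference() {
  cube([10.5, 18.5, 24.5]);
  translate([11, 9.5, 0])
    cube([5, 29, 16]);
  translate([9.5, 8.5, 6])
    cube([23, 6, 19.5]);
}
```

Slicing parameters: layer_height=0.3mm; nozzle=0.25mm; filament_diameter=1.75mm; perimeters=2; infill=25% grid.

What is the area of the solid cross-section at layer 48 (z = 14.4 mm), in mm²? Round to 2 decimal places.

At z = 14.4 mm: the cube (footprint 10.5×18.5) is included at this height (area 194.25 mm²); the cube at (11, 9.5) is present — its section is the full 5×29 rectangle (area 145.00 mm²); the cube at (9.5, 8.5) (footprint 23×6) is included at this height (area 138.00 mm²); Subtracting the remaining from the first: starting from the 10.5×18.5 cube (194.25 mm²), the 5×29 cube at (11, 9.5) misses the remaining region (no effect); the 23×6 cube at (9.5, 8.5) partially overlaps it — only the 6.00 mm² overlap (of its 138.00 mm²) is removed, clipping the outline — area = 188.25 mm². Overall, the cross-section is a single solid region. Net area = 188.25 mm².

188.25 mm²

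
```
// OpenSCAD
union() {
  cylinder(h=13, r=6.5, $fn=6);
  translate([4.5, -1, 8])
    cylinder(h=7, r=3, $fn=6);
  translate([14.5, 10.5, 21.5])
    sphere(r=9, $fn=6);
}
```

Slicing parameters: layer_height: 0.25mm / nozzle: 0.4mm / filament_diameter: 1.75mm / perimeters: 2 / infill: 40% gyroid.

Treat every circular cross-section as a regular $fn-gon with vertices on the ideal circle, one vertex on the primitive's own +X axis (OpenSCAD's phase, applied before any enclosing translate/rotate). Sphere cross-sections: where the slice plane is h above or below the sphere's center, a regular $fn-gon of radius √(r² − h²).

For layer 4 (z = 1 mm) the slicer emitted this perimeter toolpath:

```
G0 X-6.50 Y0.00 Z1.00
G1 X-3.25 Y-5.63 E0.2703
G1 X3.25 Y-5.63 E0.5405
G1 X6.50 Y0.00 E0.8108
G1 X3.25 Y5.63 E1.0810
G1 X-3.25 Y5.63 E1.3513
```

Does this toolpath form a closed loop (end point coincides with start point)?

no

Start point (G0): (-6.50, 0.00). End point (last G1): the path does not return to the start — open.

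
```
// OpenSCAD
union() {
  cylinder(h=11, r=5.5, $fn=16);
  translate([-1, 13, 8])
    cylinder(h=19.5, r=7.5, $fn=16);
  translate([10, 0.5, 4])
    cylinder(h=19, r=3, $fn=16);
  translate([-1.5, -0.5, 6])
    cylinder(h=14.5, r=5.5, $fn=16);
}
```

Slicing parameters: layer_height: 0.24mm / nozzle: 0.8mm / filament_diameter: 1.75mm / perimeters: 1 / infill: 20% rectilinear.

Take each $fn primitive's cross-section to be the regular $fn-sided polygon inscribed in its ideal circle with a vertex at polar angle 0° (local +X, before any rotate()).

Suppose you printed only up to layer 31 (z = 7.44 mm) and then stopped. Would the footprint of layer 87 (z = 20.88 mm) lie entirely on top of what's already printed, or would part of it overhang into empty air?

part overhangs

Compare the two slices. At z = 7.44: the cylinder: section is a regular 16-gon, circumradius r=5.5 (area = (16/2)·5.500²·sin(360°/16) = 92.61 mm²); the cylinder at (-1, 13) does not reach this height (z outside [8, 27.5]); the cylinder at (10, 0.5): section is a regular 16-gon, circumradius r=3 (area = (16/2)·3.000²·sin(360°/16) = 27.55 mm²); the r=5.5 cylinder at (-1.5, -0.5) gives a regular 16-gon of circumradius 5.5 (constant along its height) (area = (16/2)·5.500²·sin(360°/16) = 92.61 mm²); Merging all regions: the regions partially overlap — summed areas 212.77 mm² minus the doubly-counted overlap 75.48 mm² gives 137.30 mm² — area = 137.30 mm². At z = 20.88: the cylinder is absent (z outside [0, 11]); the cylinder at (-1, 13): section is a regular 16-gon, circumradius r=7.5 (area = (16/2)·7.500²·sin(360°/16) = 172.21 mm²); the r=3 cylinder at (10, 0.5) contributes a regular 16-gon of circumradius 3 (area = (16/2)·3.000²·sin(360°/16) = 27.55 mm²); the cylinder at (-1.5, -0.5) is not intersected at this z (z outside [6, 20.5]); Combining (union): the 2 present regions are separate (no shared area or edge), so areas and boundary lengths simply add and each stays a separate island — area = 199.76 mm². Checking containment: at z = 20.88 the cross-section extends beyond the z = 7.44 cross-section by about 172.21 mm².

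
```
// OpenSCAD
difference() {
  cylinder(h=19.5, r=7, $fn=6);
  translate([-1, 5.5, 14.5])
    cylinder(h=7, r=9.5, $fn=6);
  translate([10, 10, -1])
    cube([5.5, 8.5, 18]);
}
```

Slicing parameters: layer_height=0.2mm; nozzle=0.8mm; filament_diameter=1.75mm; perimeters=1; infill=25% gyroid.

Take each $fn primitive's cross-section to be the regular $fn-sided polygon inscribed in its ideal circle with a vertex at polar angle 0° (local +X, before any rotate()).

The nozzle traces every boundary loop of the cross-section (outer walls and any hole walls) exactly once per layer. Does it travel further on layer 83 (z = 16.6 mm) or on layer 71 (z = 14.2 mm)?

Layer 83 (z = 16.6): the r=7 cylinder gives a regular 6-gon of circumradius 7 (constant along its height) (perimeter = 2·6·7.000·sin(180°/6) = 42.00 mm); the r=9.5 cylinder at (-1, 5.5) gives a regular 6-gon of circumradius 9.5 (constant along its height) (perimeter = 2·6·9.500·sin(180°/6) = 57.00 mm); the cube at (10, 10) is present — its section is the full 5.5×8.5 rectangle (perimeter 28.00 mm); Subtracting the remaining from the first: starting from the r=7 cylinder, the r=9.5 cylinder at (-1, 5.5) partially overlaps it — only the 91.76 mm² overlap (of its 234.48 mm²) is removed, clipping the outline; the 5.5×8.5 cube at (10, 10) misses the remaining region (no effect) — boundary = 33.53 mm. So its perimeter = 33.53 mm. Layer 71 (z = 14.2): the cylinder: section is a regular 6-gon, circumradius r=7 (perimeter = 2·6·7.000·sin(180°/6) = 42.00 mm); the cylinder at (-1, 5.5) does not reach this height (z outside [14.5, 21.5]); the 5.5×8.5 cube at (10, 10) contributes its full rectangle (perimeter 28.00 mm); After the difference (first − rest): starting from the r=7 cylinder, the 5.5×8.5 cube at (10, 10) misses the remaining region (no effect) — boundary = 42.00 mm. So its perimeter = 42.00 mm. Layer 71 is larger (42.00 vs 33.53 mm).

layer 71 (z = 14.2 mm)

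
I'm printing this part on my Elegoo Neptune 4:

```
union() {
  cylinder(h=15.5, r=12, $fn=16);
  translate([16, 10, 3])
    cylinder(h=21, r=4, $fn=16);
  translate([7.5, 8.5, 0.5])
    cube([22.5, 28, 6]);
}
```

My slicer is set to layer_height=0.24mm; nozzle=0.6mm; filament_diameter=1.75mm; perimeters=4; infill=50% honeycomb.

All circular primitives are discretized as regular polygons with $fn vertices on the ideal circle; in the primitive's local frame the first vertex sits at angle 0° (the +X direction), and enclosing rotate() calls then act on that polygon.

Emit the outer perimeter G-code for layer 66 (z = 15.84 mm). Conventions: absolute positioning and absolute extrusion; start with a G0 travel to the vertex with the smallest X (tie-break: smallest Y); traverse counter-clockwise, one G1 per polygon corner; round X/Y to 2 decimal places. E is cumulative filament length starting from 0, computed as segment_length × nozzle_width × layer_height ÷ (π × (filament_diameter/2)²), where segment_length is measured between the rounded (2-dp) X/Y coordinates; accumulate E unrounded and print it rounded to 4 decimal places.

G0 X12.00 Y10.00 Z15.84
G1 X12.30 Y8.47 E0.0933
G1 X13.17 Y7.17 E0.1870
G1 X14.47 Y6.30 E0.2806
G1 X16.00 Y6.00 E0.3740
G1 X17.53 Y6.30 E0.4673
G1 X18.83 Y7.17 E0.5610
G1 X19.70 Y8.47 E0.6546
G1 X20.00 Y10.00 E0.7480
G1 X19.70 Y11.53 E0.8413
G1 X18.83 Y12.83 E0.9350
G1 X17.53 Y13.70 E1.0286
G1 X16.00 Y14.00 E1.1220
G1 X14.47 Y13.70 E1.2153
G1 X13.17 Y12.83 E1.3089
G1 X12.30 Y11.53 E1.4026
G1 X12.00 Y10.00 E1.4959

At z = 15.84 mm: the cylinder is not intersected at this z (z outside [0, 15.5]); the r=4 cylinder at (16, 10) gives a regular 16-gon of circumradius 4 (constant along its height); the cube at (7.5, 8.5) is absent (z outside [0.5, 6.5]); Merging all regions: only the r=4 cylinder at (16, 10) is present, so the union is just that shape — 1 connected region. The outline is a single polygon with 16 vertices. Extrusion per mm of travel: 0.6 × 0.24 / (π × 0.875²) = 0.059868. Accumulating E over each segment gives final E = 1.4959.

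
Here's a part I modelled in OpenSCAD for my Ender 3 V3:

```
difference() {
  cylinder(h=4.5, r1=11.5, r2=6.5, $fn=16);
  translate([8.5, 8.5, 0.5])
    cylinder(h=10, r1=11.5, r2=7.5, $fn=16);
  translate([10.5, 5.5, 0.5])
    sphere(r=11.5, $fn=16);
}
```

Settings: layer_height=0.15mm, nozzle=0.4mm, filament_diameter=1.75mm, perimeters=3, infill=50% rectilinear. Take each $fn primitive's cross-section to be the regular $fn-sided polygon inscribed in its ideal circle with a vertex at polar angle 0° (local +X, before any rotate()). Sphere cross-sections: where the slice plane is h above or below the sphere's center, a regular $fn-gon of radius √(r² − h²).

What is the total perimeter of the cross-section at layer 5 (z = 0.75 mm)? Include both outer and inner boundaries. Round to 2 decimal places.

At z = 0.75 mm: the cone contributes a regular 16-gon of circumradius 10.667 (interpolated between r1=11.5 and r2=6.5 at t=0.167) (perimeter = 2·16·10.667·sin(180°/16) = 66.59 mm); the cone at (8.5, 8.5) (r1=11.5→r2=7.5) has section circumradius 11.400 here — a regular 16-gon (perimeter = 2·16·11.400·sin(180°/16) = 71.17 mm); the r=11.5 sphere at (10.5, 5.5) contributes a regular 16-gon of circumradius √(11.5²−0.25²) = 11.497 (perimeter = 2·16·11.497·sin(180°/16) = 71.78 mm); Subtracting the remaining from the first: starting from the cone, the cone at (8.5, 8.5) partially overlaps it — only the 124.67 mm² overlap (of its 397.87 mm²) is removed, clipping the outline; the r=11.5 sphere at (10.5, 5.5) partially overlaps it — only the 19.31 mm² overlap (of its 404.69 mm²) is removed, clipping the outline — boundary = 62.73 mm. Overall, the cross-section is a single solid region. Total boundary length (outer) = 62.73 mm.

62.73 mm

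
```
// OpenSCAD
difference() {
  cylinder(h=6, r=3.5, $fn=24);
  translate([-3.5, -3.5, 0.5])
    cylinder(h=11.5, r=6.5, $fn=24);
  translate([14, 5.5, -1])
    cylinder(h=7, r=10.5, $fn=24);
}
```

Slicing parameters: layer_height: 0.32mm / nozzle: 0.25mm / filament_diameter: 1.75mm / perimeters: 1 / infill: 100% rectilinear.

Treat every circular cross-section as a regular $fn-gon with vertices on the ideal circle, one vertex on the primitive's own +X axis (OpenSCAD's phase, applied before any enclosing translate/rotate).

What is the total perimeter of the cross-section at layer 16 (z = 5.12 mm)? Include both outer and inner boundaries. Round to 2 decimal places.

17.11 mm

At z = 5.12 mm: the r=3.5 cylinder gives a regular 24-gon of circumradius 3.5 (constant along its height) (perimeter = 2·24·3.500·sin(180°/24) = 21.93 mm); the r=6.5 cylinder at (-3.5, -3.5) gives a regular 24-gon of circumradius 6.5 (constant along its height) (perimeter = 2·24·6.500·sin(180°/24) = 40.72 mm); the r=10.5 cylinder at (14, 5.5) gives a regular 24-gon of circumradius 10.5 (constant along its height) (perimeter = 2·24·10.500·sin(180°/24) = 65.79 mm); Subtracting the remaining from the first: starting from the r=3.5 cylinder, the r=6.5 cylinder at (-3.5, -3.5) partially overlaps it — only the 27.27 mm² overlap (of its 131.22 mm²) is removed, clipping the outline; the r=10.5 cylinder at (14, 5.5) misses the remaining region (no effect) — boundary = 17.11 mm. Overall, the cross-section is a single solid region. Total boundary length (outer) = 17.11 mm.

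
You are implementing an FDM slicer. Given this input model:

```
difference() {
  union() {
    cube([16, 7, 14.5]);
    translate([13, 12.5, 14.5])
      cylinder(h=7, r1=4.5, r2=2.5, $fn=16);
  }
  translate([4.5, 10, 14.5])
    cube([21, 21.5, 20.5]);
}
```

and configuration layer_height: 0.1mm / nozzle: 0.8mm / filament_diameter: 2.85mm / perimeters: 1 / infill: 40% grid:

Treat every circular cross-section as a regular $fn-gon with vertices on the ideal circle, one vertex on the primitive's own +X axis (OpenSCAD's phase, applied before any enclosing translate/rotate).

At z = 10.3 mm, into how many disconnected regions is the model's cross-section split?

At z = 10.3 mm: the cube (footprint 16×7) is included at this height; the cone at (13, 12.5) is absent (z outside [14.5, 21.5]); Merging all regions: only the 16×7 cube is present, so the union is just that shape — 1 connected region; the cube at (4.5, 10) is absent (z outside [14.5, 35]); After the difference (first − rest): none of the subtracted shapes is present at this height, so that combined region is unchanged — 1 connected region. The result has 1 disconnected region.

1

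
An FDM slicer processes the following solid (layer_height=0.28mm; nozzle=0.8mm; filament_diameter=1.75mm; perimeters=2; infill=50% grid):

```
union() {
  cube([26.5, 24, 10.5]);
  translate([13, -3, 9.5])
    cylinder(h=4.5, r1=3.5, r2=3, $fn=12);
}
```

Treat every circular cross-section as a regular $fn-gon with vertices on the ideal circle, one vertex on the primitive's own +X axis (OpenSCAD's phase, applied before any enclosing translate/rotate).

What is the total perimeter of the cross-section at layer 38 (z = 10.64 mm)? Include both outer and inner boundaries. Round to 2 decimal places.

At z = 10.64 mm: the cube is absent (z outside [0, 10.5]); the cone at (13, -3): at t=0.253 of its height the radius interpolates to r₁+(r₂−r₁)t = 3.373, giving a regular 12-gon of that circumradius (perimeter = 2·12·3.373·sin(180°/12) = 20.95 mm); Merging all regions: only the cone at (13, -3) is present, so the union is just that shape — boundary = 20.95 mm. Overall, the cross-section is a single solid region. Total boundary length (outer) = 20.95 mm.

20.95 mm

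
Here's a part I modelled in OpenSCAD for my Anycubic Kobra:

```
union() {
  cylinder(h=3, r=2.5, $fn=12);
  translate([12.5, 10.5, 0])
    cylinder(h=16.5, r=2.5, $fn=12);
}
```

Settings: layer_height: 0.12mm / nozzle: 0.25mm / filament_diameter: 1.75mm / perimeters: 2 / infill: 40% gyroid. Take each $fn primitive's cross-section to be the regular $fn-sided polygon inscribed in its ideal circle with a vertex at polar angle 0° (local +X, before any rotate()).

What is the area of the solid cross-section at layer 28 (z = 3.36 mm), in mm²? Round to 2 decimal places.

At z = 3.36 mm: the cylinder does not reach this height (z outside [0, 3]); the r=2.5 cylinder at (12.5, 10.5) contributes a regular 12-gon of circumradius 2.5 (area = (12/2)·2.500²·sin(360°/12) = 18.75 mm²); Merging all regions: only the r=2.5 cylinder at (12.5, 10.5) is present, so the union is just that shape — area = 18.75 mm². Overall, the cross-section is a single solid region. Net area = 18.75 mm².

18.75 mm²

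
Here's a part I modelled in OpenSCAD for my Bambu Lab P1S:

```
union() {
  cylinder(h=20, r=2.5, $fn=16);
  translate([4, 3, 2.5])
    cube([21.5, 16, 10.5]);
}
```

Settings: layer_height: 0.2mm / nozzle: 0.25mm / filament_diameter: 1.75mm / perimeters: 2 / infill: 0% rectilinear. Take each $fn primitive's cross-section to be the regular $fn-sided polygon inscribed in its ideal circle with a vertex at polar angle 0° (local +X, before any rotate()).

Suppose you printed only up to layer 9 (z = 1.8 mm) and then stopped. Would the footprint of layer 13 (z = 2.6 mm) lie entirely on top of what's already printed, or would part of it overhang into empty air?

Compare the two slices. At z = 1.8: the r=2.5 cylinder gives a regular 16-gon of circumradius 2.5 (constant along its height) (area = (16/2)·2.500²·sin(360°/16) = 19.13 mm²); the cube at (4, 3) is absent (z outside [2.5, 13]); Combining (union): only the r=2.5 cylinder is present, so the union is just that shape — area = 19.13 mm². At z = 2.6: the r=2.5 cylinder gives a regular 16-gon of circumradius 2.5 (constant along its height) (area = (16/2)·2.500²·sin(360°/16) = 19.13 mm²); the cube at (4, 3) (footprint 21.5×16) is included at this height (area 344.00 mm²); Merging all regions: the 2 present regions are separate (no shared area or edge), so areas and boundary lengths simply add and each stays a separate island — area = 363.13 mm². Checking containment: at z = 2.6 the cross-section extends beyond the z = 1.8 cross-section by about 344.00 mm².

part overhangs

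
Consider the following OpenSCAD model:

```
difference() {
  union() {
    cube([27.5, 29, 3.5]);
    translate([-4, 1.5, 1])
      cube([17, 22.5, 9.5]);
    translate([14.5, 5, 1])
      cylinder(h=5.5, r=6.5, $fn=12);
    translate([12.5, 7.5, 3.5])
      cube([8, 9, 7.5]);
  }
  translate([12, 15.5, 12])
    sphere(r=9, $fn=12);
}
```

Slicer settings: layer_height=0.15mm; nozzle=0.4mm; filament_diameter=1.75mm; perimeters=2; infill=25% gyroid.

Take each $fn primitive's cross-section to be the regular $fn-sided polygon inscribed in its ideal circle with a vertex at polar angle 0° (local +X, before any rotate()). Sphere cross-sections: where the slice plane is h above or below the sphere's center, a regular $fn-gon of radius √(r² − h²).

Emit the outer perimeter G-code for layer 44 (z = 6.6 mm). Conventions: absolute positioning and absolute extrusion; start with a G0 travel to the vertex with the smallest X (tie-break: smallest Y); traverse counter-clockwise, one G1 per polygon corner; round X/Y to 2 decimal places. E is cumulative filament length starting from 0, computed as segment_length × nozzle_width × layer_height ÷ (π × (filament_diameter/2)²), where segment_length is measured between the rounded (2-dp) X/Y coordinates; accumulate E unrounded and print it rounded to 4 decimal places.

At z = 6.6 mm: the cube is not intersected at this z (z outside [0, 3.5]); the 17×22.5 cube at (-4, 1.5) contributes its full rectangle; the cylinder at (14.5, 5) does not reach this height (z outside [1, 6.5]); the cube at (12.5, 7.5) (footprint 8×9) is included at this height; Taking the union: the regions partially overlap (shared area 4.50 mm²), so overlapping operands fuse into one piece — 1 connected region; the r=9 sphere at (12, 15.5) slices to a regular 12-gon of circumradius 7.200 (√(r²−h²) with h=5.4 from center); Taking the first minus the rest: starting from the result so far, the r=9 sphere at (12, 15.5) partially overlaps it — only the 129.77 mm² overlap (of its 155.52 mm²) is removed, clipping the outline — 1 connected region. The outline is a single polygon with 19 vertices. Extrusion per mm of travel: 0.4 × 0.15 / (π × 0.875²) = 0.024945. Accumulating E over each segment gives final E = 2.9377.

G0 X-4.00 Y1.50 Z6.60
G1 X13.00 Y1.50 E0.4241
G1 X13.00 Y7.50 E0.5737
G1 X20.50 Y7.50 E0.7608
G1 X20.50 Y16.50 E0.9853
G1 X18.93 Y16.50 E1.0245
G1 X19.20 Y15.50 E1.0503
G1 X18.24 Y11.90 E1.1433
G1 X15.60 Y9.26 E1.2364
G1 X12.00 Y8.30 E1.3293
G1 X8.40 Y9.26 E1.4223
G1 X5.76 Y11.90 E1.5154
G1 X4.80 Y15.50 E1.6084
G1 X5.76 Y19.10 E1.7013
G1 X8.40 Y21.74 E1.7944
G1 X12.00 Y22.70 E1.8874
G1 X13.00 Y22.43 E1.9132
G1 X13.00 Y24.00 E1.9524
G1 X-4.00 Y24.00 E2.3764
G1 X-4.00 Y1.50 E2.9377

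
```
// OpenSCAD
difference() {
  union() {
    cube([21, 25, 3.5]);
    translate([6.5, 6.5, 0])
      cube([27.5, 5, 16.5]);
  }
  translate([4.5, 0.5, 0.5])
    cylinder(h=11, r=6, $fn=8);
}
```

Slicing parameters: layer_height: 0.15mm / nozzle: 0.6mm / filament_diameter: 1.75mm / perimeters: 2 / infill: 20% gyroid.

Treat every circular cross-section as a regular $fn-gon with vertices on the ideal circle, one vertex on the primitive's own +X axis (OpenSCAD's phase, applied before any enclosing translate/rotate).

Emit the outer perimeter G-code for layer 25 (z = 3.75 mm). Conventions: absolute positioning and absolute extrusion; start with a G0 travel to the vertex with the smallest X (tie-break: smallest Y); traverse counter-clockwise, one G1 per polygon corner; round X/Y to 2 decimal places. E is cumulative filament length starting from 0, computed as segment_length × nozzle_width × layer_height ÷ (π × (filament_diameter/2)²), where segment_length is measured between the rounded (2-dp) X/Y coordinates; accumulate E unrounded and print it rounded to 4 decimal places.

G0 X6.50 Y6.50 Z3.75
G1 X34.00 Y6.50 E1.0290
G1 X34.00 Y11.50 E1.2161
G1 X6.50 Y11.50 E2.2451
G1 X6.50 Y6.50 E2.4321

At z = 3.75 mm: the cube does not reach this height (z outside [0, 3.5]); the 27.5×5 cube at (6.5, 6.5) contributes its full rectangle; Combining (union): only the 27.5×5 cube at (6.5, 6.5) is present, so the union is just that shape — 1 connected region; the r=6 cylinder at (4.5, 0.5) gives a regular 8-gon of circumradius 6 (constant along its height); Taking the first minus the rest: starting from the result so far, the r=6 cylinder at (4.5, 0.5) misses the remaining region (no effect) — 1 connected region. The outline is a single polygon with 4 vertices. Extrusion per mm of travel: 0.6 × 0.15 / (π × 0.875²) = 0.037418. Accumulating E over each segment gives final E = 2.4321.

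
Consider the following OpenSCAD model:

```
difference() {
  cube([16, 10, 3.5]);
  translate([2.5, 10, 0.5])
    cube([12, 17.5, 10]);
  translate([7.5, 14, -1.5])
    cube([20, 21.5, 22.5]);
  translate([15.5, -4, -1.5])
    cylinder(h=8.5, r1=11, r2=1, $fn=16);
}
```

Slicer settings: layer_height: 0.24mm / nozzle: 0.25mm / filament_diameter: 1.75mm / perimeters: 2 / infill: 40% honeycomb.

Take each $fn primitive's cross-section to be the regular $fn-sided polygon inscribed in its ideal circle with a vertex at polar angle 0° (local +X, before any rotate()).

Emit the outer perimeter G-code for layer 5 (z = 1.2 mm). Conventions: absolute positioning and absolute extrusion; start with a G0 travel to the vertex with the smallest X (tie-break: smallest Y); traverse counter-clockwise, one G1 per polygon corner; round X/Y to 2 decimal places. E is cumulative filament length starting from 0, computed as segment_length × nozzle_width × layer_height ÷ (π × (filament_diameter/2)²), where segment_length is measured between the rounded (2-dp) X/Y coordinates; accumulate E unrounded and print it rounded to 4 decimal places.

G0 X0.00 Y0.00 Z1.20
G1 X8.94 Y0.00 E0.2230
G1 X9.97 Y1.53 E0.2690
G1 X12.51 Y3.23 E0.3453
G1 X15.50 Y3.82 E0.4213
G1 X16.00 Y3.72 E0.4340
G1 X16.00 Y10.00 E0.5907
G1 X0.00 Y10.00 E0.9898
G1 X0.00 Y0.00 E1.2392

At z = 1.2 mm: the 16×10 cube contributes its full rectangle; the 12×17.5 cube at (2.5, 10) contributes its full rectangle; the cube at (7.5, 14) (footprint 20×21.5) is included at this height; the cone at (15.5, -4) contributes a regular 16-gon of circumradius 7.824 (interpolated between r1=11 and r2=1 at t=0.318); Subtracting the remaining from the first: starting from the 16×10 cube, the 12×17.5 cube at (2.5, 10) misses the remaining region (no effect); the 20×21.5 cube at (7.5, 14) misses the remaining region (no effect); the cone at (15.5, -4) partially overlaps it — only the 19.27 mm² overlap (of its 187.39 mm²) is removed, clipping the outline — 1 connected region. The outline is a single polygon with 8 vertices. Extrusion per mm of travel: 0.25 × 0.24 / (π × 0.875²) = 0.024945. Accumulating E over each segment gives final E = 1.2392.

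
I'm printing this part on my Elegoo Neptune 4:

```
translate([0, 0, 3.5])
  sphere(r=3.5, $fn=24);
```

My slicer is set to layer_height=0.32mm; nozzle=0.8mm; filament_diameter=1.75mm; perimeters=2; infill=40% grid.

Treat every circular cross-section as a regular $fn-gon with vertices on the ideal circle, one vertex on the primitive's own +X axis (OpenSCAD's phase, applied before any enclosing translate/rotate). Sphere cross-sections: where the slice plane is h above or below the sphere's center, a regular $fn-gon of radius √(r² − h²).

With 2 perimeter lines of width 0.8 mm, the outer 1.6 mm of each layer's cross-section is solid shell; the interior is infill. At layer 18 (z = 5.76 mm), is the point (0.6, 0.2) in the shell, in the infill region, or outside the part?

At z = 5.76 mm: the r=3.5 sphere contributes a regular 24-gon of circumradius √(3.5²−2.26²) = 2.673. Overall, the cross-section is a single solid region. The nearest boundary edge runs (2.58, 0.69)→(2.31, 1.34); distance from the point to it = 2.02 mm. The point is inside the cross-section and 2.02 mm from the nearest boundary — more than the 1.6 mm shell width (2 × 0.8), so it's in the infill interior.

infill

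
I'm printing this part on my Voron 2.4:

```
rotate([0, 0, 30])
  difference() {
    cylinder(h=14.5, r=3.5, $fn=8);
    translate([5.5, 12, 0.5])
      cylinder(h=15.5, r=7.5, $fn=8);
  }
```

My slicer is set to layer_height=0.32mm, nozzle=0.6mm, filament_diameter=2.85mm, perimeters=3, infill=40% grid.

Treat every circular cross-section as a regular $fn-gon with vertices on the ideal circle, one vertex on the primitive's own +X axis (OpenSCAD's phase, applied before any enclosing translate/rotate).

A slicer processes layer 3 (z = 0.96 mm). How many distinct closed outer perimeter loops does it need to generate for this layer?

At z = 0.96 mm: the r=3.5 cylinder contributes a regular 8-gon of circumradius 3.5; the cylinder at (5.5, 12): section is a regular 8-gon, circumradius r=7.5; Subtracting the remaining from the first: starting from the r=3.5 cylinder, the r=7.5 cylinder at (5.5, 12) misses the remaining region (no effect) — 1 connected region; (rotated 30° about Z; rotation is an isometry so areas/perimeters/island counts are preserved). The result has 1 disconnected region.

1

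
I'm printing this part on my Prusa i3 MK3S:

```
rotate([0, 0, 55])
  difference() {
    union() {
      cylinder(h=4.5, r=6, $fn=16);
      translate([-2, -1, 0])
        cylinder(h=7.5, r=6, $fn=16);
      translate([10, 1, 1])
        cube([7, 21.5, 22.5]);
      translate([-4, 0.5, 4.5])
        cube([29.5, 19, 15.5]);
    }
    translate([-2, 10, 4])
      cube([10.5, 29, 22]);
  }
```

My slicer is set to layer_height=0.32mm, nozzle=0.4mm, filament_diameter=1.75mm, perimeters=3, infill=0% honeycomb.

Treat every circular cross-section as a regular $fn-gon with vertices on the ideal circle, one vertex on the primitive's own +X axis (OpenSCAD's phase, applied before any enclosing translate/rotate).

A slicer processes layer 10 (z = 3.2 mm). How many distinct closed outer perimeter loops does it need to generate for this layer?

At z = 3.2 mm: the r=6 cylinder contributes a regular 16-gon of circumradius 6; the cylinder at (-2, -1): section is a regular 16-gon, circumradius r=6; the cube at (10, 1) (footprint 7×21.5) is included at this height; the cube at (-4, 0.5) is absent (z outside [4.5, 20]); Merging all regions: the regions partially overlap (shared area 83.88 mm²), so overlapping operands fuse into one piece — 2 connected regions; the cube at (-2, 10) is not intersected at this z (z outside [4, 26]); Taking the first minus the rest: none of the subtracted shapes is present at this height, so that combined region is unchanged — 2 connected regions; (rotated 55° about Z; rotation is an isometry so areas/perimeters/island counts are preserved). The result has 2 disconnected regions.

2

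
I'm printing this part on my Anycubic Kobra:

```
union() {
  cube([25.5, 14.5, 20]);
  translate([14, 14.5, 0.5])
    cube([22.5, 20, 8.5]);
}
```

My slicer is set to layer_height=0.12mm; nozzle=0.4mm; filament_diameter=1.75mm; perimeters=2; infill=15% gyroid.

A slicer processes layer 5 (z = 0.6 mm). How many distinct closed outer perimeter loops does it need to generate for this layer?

At z = 0.6 mm: the 25.5×14.5 cube contributes its full rectangle; the 22.5×20 cube at (14, 14.5) contributes its full rectangle; Merging all regions: the 2 present regions share edge segments without overlapping in area, so areas simply add but the touching pieces fuse into one outline (the shared edge portions become interior and drop out of the boundary) — 1 connected region. The result has 1 disconnected region.

1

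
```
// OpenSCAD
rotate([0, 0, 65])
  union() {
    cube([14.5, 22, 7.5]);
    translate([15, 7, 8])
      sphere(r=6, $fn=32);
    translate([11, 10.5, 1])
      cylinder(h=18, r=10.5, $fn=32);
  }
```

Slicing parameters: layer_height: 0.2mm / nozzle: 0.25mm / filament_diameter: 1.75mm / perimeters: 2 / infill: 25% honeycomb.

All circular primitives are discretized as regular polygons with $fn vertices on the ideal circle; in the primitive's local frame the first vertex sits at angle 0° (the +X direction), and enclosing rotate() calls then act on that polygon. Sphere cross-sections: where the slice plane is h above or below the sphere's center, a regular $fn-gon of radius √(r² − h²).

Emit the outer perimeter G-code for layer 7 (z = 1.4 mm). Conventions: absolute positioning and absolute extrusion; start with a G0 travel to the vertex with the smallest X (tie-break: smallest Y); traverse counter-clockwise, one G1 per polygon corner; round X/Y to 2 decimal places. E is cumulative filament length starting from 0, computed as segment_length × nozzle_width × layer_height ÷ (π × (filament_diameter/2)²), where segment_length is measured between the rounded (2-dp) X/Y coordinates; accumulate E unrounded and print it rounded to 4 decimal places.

G0 X-19.94 Y9.30 Z1.40
G1 X0.00 Y0.00 E0.4574
G1 X6.13 Y13.14 E0.7588
G1 X5.55 Y13.41 E0.7721
G1 X5.62 Y13.95 E0.7834
G1 X5.51 Y16.00 E0.8261
G1 X5.00 Y18.00 E0.8690
G1 X4.11 Y19.85 E0.9117
G1 X2.87 Y21.50 E0.9546
G1 X1.34 Y22.87 E0.9973
G1 X-0.43 Y23.92 E1.0400
G1 X-2.37 Y24.61 E1.0828
G1 X-4.41 Y24.90 E1.1257
G1 X-6.46 Y24.78 E1.1684
G1 X-8.46 Y24.27 E1.2113
G1 X-10.31 Y23.38 E1.2539
G1 X-11.96 Y22.15 E1.2967
G1 X-12.32 Y21.75 E1.3079
G1 X-13.81 Y22.44 E1.3420
G1 X-19.94 Y9.30 E1.6435

At z = 1.4 mm: the 14.5×22 cube contributes its full rectangle; the sphere at (15, 7) is absent (|z−center|=6.600 > r=6); the r=10.5 cylinder at (11, 10.5) gives a regular 32-gon of circumradius 10.5 (constant along its height); Combining (union): the regions partially overlap (shared area 243.93 mm²), so overlapping operands fuse into one piece — 1 connected region; (whole slice rotated 65° about Z — lengths, areas and connectivity unchanged). The outline is a single polygon with 19 vertices. Extrusion per mm of travel: 0.25 × 0.2 / (π × 0.875²) = 0.020788. Accumulating E over each segment gives final E = 1.6435.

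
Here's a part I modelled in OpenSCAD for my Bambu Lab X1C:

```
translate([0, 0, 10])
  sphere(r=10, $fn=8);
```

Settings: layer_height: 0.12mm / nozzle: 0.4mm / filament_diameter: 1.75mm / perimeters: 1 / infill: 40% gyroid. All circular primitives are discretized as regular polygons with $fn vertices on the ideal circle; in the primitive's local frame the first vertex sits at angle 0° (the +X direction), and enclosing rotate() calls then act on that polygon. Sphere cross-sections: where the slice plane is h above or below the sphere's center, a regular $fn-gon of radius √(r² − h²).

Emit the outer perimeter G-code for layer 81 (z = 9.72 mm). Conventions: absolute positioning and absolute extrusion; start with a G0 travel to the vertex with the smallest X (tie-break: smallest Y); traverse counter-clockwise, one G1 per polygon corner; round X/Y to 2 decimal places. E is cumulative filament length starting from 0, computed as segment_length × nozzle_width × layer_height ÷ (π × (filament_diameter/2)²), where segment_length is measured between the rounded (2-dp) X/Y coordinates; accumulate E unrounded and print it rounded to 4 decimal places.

G0 X-10.00 Y0.00 Z9.72
G1 X-7.07 Y-7.07 E0.1527
G1 X0.00 Y-10.00 E0.3055
G1 X7.07 Y-7.07 E0.4582
G1 X10.00 Y0.00 E0.6109
G1 X7.07 Y7.07 E0.7636
G1 X0.00 Y10.00 E0.9164
G1 X-7.07 Y7.07 E1.0691
G1 X-10.00 Y0.00 E1.2218

At z = 9.72 mm: the sphere: section is a regular 8-gon, circumradius = √(r²−h²) = √(10²−0.28²) = 9.996. The outline is a single polygon with 8 vertices. Extrusion per mm of travel: 0.4 × 0.12 / (π × 0.875²) = 0.019956. Accumulating E over each segment gives final E = 1.2218.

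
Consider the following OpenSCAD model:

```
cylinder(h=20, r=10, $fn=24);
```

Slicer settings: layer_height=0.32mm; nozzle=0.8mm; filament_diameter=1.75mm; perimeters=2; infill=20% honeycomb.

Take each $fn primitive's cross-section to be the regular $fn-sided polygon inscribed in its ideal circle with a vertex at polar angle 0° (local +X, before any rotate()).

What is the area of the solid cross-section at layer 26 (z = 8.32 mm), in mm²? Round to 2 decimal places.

310.58 mm²

At z = 8.32 mm: the cylinder: section is a regular 24-gon, circumradius r=10 (area = (24/2)·10.000²·sin(360°/24) = 310.58 mm²). Overall, the cross-section is a single solid region. Net area = 310.58 mm².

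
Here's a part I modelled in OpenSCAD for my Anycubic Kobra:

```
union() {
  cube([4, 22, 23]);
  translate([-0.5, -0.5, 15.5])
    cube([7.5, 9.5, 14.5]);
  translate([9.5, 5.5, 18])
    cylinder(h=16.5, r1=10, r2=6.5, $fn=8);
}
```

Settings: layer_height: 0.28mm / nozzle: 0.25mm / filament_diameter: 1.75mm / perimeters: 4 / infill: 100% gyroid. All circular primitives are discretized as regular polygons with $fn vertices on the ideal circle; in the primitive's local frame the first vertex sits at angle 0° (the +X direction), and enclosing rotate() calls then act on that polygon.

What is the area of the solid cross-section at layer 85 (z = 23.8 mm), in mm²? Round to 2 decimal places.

At z = 23.8 mm: the cube is absent (z outside [0, 23]); the 7.5×9.5 cube at (-0.5, -0.5) contributes its full rectangle (area 71.25 mm²); the cone at (9.5, 5.5) contributes a regular 8-gon of circumradius 8.770 (interpolated between r1=10 and r2=6.5 at t=0.352) (area = (8/2)·8.770²·sin(360°/8) = 217.53 mm²); Merging all regions: the regions partially overlap — summed areas 288.78 mm² minus the doubly-counted overlap 49.57 mm² gives 239.21 mm² — area = 239.21 mm². Overall, the cross-section is a single solid region. Net area = 239.21 mm².

239.21 mm²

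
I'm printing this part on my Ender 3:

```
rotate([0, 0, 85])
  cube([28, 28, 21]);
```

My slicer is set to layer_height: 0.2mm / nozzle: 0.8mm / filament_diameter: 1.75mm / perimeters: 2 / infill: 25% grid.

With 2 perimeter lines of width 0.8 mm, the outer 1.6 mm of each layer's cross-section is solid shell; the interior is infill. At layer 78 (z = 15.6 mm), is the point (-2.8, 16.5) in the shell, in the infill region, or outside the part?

At z = 15.6 mm: the 28×28 cube contributes its full rectangle; (rotated 85° about Z; rotation is an isometry so areas/perimeters/island counts are preserved). Overall, the cross-section is a single solid region. Undo the 85° rotation: the query point maps to (16.193, 4.227) in the un-rotated model frame. The nearest boundary edge runs (0.00, 0.00)→(28.00, 0.00); distance from the point to it = 4.23 mm. The point is inside the cross-section and 4.23 mm from the nearest boundary — more than the 1.6 mm shell width (2 × 0.8), so it's in the infill interior.

infill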